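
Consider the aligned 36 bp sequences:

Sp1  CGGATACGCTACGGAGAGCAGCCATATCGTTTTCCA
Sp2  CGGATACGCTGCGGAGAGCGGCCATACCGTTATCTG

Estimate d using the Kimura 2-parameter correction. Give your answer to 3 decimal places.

0.197

Of 36 sites, 5 differences are transitions and 1 are transversions, so P = 5/36 ≈ 0.138889 and Q = 1/36 ≈ 0.027778.
Under the Kimura two-parameter model, d = −½ ln(1 − 2P − Q) − ¼ ln(1 − 2Q).
1 − 2P − Q = 0.694444, giving −½ ln(0.694444) = 0.182322.
1 − 2Q = 0.944444, giving −¼ ln(0.944444) = 0.014290.
d = 0.182322 + 0.014290 = 0.196612.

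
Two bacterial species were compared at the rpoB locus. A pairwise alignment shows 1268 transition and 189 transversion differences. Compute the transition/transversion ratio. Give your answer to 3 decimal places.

R = 1268/189 = 6.708994… ≈ 6.709 (to 3 d.p.).

6.709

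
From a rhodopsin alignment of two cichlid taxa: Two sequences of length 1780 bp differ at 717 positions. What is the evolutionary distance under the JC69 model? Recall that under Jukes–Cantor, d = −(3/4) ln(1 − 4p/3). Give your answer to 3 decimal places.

p = 717/1780 ≈ 0.402809.
d = −(3/4) ln(1 − 4p/3) = −0.75 ln(1 − 0.537079) = −0.75 ln(0.462921)
  = −0.75 × (-0.770199) = 0.577649 substitutions/site.

0.578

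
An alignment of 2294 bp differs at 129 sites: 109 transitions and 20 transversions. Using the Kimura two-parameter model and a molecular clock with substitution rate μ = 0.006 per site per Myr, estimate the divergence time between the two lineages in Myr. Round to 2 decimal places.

P = 109/2294 ≈ 0.047515 and Q = 20/2294 ≈ 0.008718.
Under the Kimura two-parameter model, d = −½ ln(1 − 2P − Q) − ¼ ln(1 − 2Q).
1 − 2P − Q = 0.896252, giving −½ ln(0.896252) = 0.054767.
1 − 2Q = 0.982564, giving −¼ ln(0.982564) = 0.004397.
d = 0.054767 + 0.004397 = 0.059164.
Under a molecular clock d = 2μt, so t = d/(2μ) = 0.059164 / (2 × 0.006) = 4.93 Myr.

4.93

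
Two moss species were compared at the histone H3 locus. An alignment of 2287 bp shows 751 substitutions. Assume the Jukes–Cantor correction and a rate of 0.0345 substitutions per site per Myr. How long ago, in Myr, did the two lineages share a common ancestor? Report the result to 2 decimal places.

p = 751/2287 ≈ 0.328378.
d = −(3/4) ln(1 − 4p/3) = −0.75 ln(1 − 0.437837) = −0.75 ln(0.562163)
  = −0.75 × (-0.575963) = 0.431972 substitutions/site.
Under a molecular clock d = 2μt, so t = d/(2μ) = 0.431972 / (2 × 0.0345) = 6.26 Myr.

6.26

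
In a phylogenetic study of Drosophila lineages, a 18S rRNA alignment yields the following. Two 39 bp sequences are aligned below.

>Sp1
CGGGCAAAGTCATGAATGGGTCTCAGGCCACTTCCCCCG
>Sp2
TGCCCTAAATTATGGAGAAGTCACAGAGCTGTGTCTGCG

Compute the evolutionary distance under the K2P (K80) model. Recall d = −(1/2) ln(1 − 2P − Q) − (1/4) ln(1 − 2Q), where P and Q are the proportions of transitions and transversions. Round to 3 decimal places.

Of 39 sites, 9 differences are transitions and 10 are transversions, so P = 9/39 ≈ 0.230769 and Q = 10/39 ≈ 0.25641.
Under the Kimura two-parameter model, d = −½ ln(1 − 2P − Q) − ¼ ln(1 − 2Q).
1 − 2P − Q = 0.282052, giving −½ ln(0.282052) = 0.632832.
1 − 2Q = 0.48718, giving −¼ ln(0.48718) = 0.179780.
d = 0.632832 + 0.179780 = 0.812612.

0.813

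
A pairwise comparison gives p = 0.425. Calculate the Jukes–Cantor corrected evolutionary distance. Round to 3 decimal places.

0.627

d = −(3/4) ln(1 − 4p/3) = −0.75 ln(1 − 0.566667) = −0.75 ln(0.433333)
  = −0.75 × (-0.836249) = 0.627187 substitutions/site.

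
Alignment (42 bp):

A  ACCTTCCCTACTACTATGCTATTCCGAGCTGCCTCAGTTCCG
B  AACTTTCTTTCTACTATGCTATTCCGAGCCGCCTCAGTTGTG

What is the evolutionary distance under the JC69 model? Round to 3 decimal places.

The sequences differ at 7 of 42 sites (2, 6, 8, 10, 30, 40, 41), so p = 7/42 ≈ 0.166667.
d = −(3/4) ln(1 − 4p/3) = −0.75 ln(1 − 0.222223) = −0.75 ln(0.777777)
  = −0.75 × (-0.251315) = 0.188486 substitutions/site.

0.188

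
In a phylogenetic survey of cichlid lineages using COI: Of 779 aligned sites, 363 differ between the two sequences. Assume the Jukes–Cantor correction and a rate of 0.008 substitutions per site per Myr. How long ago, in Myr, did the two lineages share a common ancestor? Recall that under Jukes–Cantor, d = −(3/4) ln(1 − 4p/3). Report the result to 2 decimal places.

p = 363/779 ≈ 0.465982.
d = −(3/4) ln(1 − 4p/3) = −0.75 ln(1 − 0.621309) = −0.75 ln(0.378691)
  = −0.75 × (-0.971035) = 0.728276 substitutions/site.
Under a molecular clock d = 2μt, so t = d/(2μ) = 0.728276 / (2 × 0.008) = 45.52 Myr.

45.52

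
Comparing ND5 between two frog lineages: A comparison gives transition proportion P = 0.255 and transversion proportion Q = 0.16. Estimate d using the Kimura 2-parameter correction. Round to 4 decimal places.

0.6507

Under the Kimura two-parameter model, d = −½ ln(1 − 2P − Q) − ¼ ln(1 − 2Q).
1 − 2P − Q = 0.33, giving −½ ln(0.33) = 0.554331.
1 − 2Q = 0.68, giving −¼ ln(0.68) = 0.096416.
d = 0.554331 + 0.096416 = 0.650747.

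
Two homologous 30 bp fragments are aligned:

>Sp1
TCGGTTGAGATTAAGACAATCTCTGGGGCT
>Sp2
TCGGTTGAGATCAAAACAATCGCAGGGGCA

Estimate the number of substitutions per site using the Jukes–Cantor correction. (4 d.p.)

The sequences differ at 5 of 30 sites (12, 15, 22, 24, 30), so p = 5/30 ≈ 0.166667.
d = −(3/4) ln(1 − 4p/3) = −0.75 ln(1 − 0.222223) = −0.75 ln(0.777777)
  = −0.75 × (-0.251315) = 0.188486 substitutions/site.

0.1885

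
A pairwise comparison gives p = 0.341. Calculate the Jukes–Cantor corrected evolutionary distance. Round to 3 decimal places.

d = −(3/4) ln(1 − 4p/3) = −0.75 ln(1 − 0.454667) = −0.75 ln(0.545333)
  = −0.75 × (-0.606359) = 0.454769 substitutions/site.

0.455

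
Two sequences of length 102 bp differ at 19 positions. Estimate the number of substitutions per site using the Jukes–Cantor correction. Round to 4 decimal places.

0.2141

p = 19/102 ≈ 0.186275.
d = −(3/4) ln(1 − 4p/3) = −0.75 ln(1 − 0.248367) = −0.75 ln(0.751633)
  = −0.75 × (-0.285507) = 0.214130 substitutions/site.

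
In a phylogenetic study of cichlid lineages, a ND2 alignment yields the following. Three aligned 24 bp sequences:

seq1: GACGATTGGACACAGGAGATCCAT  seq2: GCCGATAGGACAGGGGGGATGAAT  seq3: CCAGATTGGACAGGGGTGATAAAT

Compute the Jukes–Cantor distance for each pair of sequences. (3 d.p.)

seq1–seq2: 7/24 sites differ → p ≈ 0.291667, d = −0.75 ln(1 − 0.388889) = 0.369358 ≈ 0.369.
seq1–seq3: 8/24 sites differ → p ≈ 0.333333, d = −0.75 ln(1 − 0.444444) = 0.440839 ≈ 0.441.
seq2–seq3: 5/24 sites differ → p ≈ 0.208333, d = −0.75 ln(1 − 0.277777) = 0.244066 ≈ 0.244.

d(seq1,seq2) = 0.369, d(seq1,seq3) = 0.441, d(seq2,seq3) = 0.244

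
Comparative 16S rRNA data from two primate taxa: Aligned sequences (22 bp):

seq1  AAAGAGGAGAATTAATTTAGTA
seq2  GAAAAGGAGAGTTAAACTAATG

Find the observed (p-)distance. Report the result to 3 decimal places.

The sequences differ at 7 of 22 positions (sites 1, 4, 11, 16, 17, 20, 22).
p = 7/22 = 0.318181… ≈ 0.318 (to 3 d.p.).

0.318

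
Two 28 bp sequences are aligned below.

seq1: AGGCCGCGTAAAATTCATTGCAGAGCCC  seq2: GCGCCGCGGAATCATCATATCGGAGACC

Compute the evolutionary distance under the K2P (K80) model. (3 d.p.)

0.492

Of 28 sites, 2 differences are transitions and 8 are transversions, so P = 2/28 ≈ 0.071429 and Q = 8/28 ≈ 0.285714.
Under the Kimura two-parameter model, d = −½ ln(1 − 2P − Q) − ¼ ln(1 − 2Q).
1 − 2P − Q = 0.571428, giving −½ ln(0.571428) = 0.279808.
1 − 2Q = 0.428572, giving −¼ ln(0.428572) = 0.211824.
d = 0.279808 + 0.211824 = 0.491632.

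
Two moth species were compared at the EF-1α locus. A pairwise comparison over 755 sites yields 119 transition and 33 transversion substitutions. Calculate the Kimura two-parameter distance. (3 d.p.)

0.245

P = 119/755 ≈ 0.157616 and Q = 33/755 ≈ 0.043709.
Under the Kimura two-parameter model, d = −½ ln(1 − 2P − Q) − ¼ ln(1 − 2Q).
1 − 2P − Q = 0.641059, giving −½ ln(0.641059) = 0.222317.
1 − 2Q = 0.912582, giving −¼ ln(0.912582) = 0.022869.
d = 0.222317 + 0.022869 = 0.245186.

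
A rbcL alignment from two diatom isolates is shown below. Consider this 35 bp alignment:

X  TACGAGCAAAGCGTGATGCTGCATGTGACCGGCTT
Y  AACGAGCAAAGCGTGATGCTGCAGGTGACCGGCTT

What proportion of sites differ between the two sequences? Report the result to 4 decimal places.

0.0571

The sequences differ at 2 of 35 positions (sites 1, 24).
p = 2/35 = 0.057142… ≈ 0.0571 (to 4 d.p.).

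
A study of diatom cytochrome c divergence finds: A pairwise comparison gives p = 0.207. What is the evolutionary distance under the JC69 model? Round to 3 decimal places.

d = −(3/4) ln(1 − 4p/3) = −0.75 ln(1 − 0.276) = −0.75 ln(0.724)
  = −0.75 × (-0.322964) = 0.242223 substitutions/site.

0.242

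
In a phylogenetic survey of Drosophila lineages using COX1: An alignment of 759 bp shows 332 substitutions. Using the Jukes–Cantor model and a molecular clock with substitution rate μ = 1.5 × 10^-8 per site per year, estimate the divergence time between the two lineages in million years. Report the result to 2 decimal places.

p = 332/759 ≈ 0.437418.
d = −(3/4) ln(1 − 4p/3) = −0.75 ln(1 − 0.583224) = −0.75 ln(0.416776)
  = −0.75 × (-0.875206) = 0.656405 substitutions/site.
Under a molecular clock d = 2μt, so t = d/(2μ) = 0.656405 / (2 × 1.5 × 10^-8) = 21.88 million years.

21.88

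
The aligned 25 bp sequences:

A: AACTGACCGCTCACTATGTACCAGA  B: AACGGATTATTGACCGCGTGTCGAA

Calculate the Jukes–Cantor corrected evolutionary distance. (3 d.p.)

0.886

The sequences differ at 13 of 25 sites, so p = 13/25 = 0.52.
d = −(3/4) ln(1 − 4p/3) = −0.75 ln(1 − 0.693333) = −0.75 ln(0.306667)
  = −0.75 × (-1.181993) = 0.886495 substitutions/site.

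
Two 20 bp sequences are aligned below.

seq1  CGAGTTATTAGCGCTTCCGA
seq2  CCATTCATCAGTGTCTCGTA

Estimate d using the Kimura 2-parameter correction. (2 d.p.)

Of 20 sites, 5 differences are transitions and 4 are transversions, so P = 5/20 = 0.25 and Q = 4/20 = 0.2.
Under the Kimura two-parameter model, d = −½ ln(1 − 2P − Q) − ¼ ln(1 − 2Q).
1 − 2P − Q = 0.3, giving −½ ln(0.3) = 0.601986.
1 − 2Q = 0.6, giving −¼ ln(0.6) = 0.127706.
d = 0.601986 + 0.127706 = 0.729692.

0.73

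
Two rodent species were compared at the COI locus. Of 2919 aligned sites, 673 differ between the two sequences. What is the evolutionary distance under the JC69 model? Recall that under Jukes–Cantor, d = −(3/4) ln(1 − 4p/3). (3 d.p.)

p = 673/2919 ≈ 0.230558.
d = −(3/4) ln(1 − 4p/3) = −0.75 ln(1 − 0.307411) = −0.75 ln(0.692589)
  = −0.75 × (-0.367319) = 0.275489 substitutions/site.

0.275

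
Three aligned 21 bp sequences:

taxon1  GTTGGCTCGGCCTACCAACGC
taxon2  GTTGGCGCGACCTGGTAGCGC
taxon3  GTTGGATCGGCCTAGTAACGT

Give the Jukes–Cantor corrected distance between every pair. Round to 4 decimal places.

taxon1–taxon2: 6/21 sites differ → p ≈ 0.285714, d = −0.75 ln(1 − 0.380952) = 0.359679 ≈ 0.3597.
taxon1–taxon3: 4/21 sites differ → p ≈ 0.190476, d = −0.75 ln(1 − 0.253968) = 0.219740 ≈ 0.2197.
taxon2–taxon3: 6/21 sites differ → p ≈ 0.285714, d = −0.75 ln(1 − 0.380952) = 0.359679 ≈ 0.3597.

d(taxon1,taxon2) = 0.3597, d(taxon1,taxon3) = 0.2197, d(taxon2,taxon3) = 0.3597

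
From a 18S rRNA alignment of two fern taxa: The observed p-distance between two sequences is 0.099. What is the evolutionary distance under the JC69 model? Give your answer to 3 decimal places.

d = −(3/4) ln(1 − 4p/3) = −0.75 ln(1 − 0.132) = −0.75 ln(0.868)
  = −0.75 × (-0.141564) = 0.106173 substitutions/site.

0.106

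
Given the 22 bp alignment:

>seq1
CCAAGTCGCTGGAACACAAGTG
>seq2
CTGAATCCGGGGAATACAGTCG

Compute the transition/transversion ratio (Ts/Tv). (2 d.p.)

1.50

Transitions are A↔G and C↔T; transversions are all other mismatches.
Transitions: 6. Transversions: 4.
R = 6/4 = 1.50.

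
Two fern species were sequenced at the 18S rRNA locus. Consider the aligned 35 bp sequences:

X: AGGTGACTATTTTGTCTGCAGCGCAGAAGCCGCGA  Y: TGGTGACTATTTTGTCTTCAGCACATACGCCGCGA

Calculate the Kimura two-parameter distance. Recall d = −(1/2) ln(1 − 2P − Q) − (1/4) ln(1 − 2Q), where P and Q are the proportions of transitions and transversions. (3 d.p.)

Of 35 sites, 1 differences are transitions and 4 are transversions, so P = 1/35 ≈ 0.028571 and Q = 4/35 ≈ 0.114286.
Under the Kimura two-parameter model, d = −½ ln(1 − 2P − Q) − ¼ ln(1 − 2Q).
1 − 2P − Q = 0.828572, giving −½ ln(0.828572) = 0.094026.
1 − 2Q = 0.771428, giving −¼ ln(0.771428) = 0.064878.
d = 0.094026 + 0.064878 = 0.158904.

0.159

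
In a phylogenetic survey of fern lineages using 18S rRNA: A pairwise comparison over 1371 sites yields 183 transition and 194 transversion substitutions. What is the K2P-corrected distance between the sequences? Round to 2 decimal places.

P = 183/1371 ≈ 0.133479 and Q = 194/1371 ≈ 0.141503.
Under the Kimura two-parameter model, d = −½ ln(1 − 2P − Q) − ¼ ln(1 − 2Q).
1 − 2P − Q = 0.591539, giving −½ ln(0.591539) = 0.262514.
1 − 2Q = 0.716994, giving −¼ ln(0.716994) = 0.083172.
d = 0.262514 + 0.083172 = 0.345686.

0.35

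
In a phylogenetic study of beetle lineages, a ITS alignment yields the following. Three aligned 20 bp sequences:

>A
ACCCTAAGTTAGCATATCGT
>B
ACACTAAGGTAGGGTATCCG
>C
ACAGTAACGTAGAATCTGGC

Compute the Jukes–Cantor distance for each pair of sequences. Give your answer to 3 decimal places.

A–B: 6/20 sites differ → p = 0.3, d = −0.75 ln(1 − 0.4) = 0.383119 ≈ 0.383.
A–C: 8/20 sites differ → p = 0.4, d = −0.75 ln(1 − 0.533333) = 0.571605 ≈ 0.572.
B–C: 8/20 sites differ → p = 0.4, d = −0.75 ln(1 − 0.533333) = 0.571605 ≈ 0.572.

d(A,B) = 0.383, d(A,C) = 0.572, d(B,C) = 0.572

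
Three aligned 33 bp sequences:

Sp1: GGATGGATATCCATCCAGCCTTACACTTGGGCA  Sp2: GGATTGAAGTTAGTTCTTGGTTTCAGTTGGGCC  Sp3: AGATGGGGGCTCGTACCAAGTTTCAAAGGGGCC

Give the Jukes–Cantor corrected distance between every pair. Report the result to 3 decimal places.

d(Sp1,Sp2) = 0.625, d(Sp1,Sp3) = 0.871, d(Sp2,Sp3) = 0.559

Sp1–Sp2: 14/33 sites differ → p ≈ 0.424242, d = −0.75 ln(1 − 0.565656) = 0.625439 ≈ 0.625.
Sp1–Sp3: 17/33 sites differ → p ≈ 0.515152, d = −0.75 ln(1 − 0.686869) = 0.870850 ≈ 0.871.
Sp2–Sp3: 13/33 sites differ → p ≈ 0.393939, d = −0.75 ln(1 − 0.525252) = 0.558728 ≈ 0.559.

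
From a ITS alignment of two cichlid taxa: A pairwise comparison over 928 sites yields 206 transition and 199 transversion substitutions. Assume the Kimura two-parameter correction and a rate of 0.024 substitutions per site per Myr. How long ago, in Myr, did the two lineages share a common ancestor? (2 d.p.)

P = 206/928 ≈ 0.221983 and Q = 199/928 ≈ 0.21444.
Under the Kimura two-parameter model, d = −½ ln(1 − 2P − Q) − ¼ ln(1 − 2Q).
1 − 2P − Q = 0.341594, giving −½ ln(0.341594) = 0.537066.
1 − 2Q = 0.57112, giving −¼ ln(0.57112) = 0.140039.
d = 0.537066 + 0.140039 = 0.677105.
Under a molecular clock d = 2μt, so t = d/(2μ) = 0.677105 / (2 × 0.024) = 14.11 Myr.

14.11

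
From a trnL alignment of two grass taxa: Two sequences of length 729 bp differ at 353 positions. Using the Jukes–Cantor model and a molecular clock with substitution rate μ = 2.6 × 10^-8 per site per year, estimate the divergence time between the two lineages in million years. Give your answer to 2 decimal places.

p = 353/729 ≈ 0.484225.
d = −(3/4) ln(1 − 4p/3) = −0.75 ln(1 − 0.645633) = −0.75 ln(0.354367)
  = −0.75 × (-1.037422) = 0.778067 substitutions/site.
Under a molecular clock d = 2μt, so t = d/(2μ) = 0.778067 / (2 × 2.6 × 10^-8) = 14.96 million years.

14.96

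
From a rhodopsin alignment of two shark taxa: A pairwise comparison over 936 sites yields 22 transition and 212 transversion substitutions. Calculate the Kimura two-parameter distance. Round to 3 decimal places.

P = 22/936 ≈ 0.023504 and Q = 212/936 ≈ 0.226496.
Under the Kimura two-parameter model, d = −½ ln(1 − 2P − Q) − ¼ ln(1 − 2Q).
1 − 2P − Q = 0.726496, giving −½ ln(0.726496) = 0.159761.
1 − 2Q = 0.547008, giving −¼ ln(0.547008) = 0.150823.
d = 0.159761 + 0.150823 = 0.310584.

0.311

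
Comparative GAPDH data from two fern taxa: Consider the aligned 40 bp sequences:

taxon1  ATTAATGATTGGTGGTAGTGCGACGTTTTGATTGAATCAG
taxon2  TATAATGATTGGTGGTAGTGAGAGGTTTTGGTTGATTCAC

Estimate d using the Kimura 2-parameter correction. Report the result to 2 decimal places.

0.20

Of 40 sites, 1 differences are transitions and 6 are transversions, so P = 1/40 = 0.025 and Q = 6/40 = 0.15.
Under the Kimura two-parameter model, d = −½ ln(1 − 2P − Q) − ¼ ln(1 − 2Q).
1 − 2P − Q = 0.8, giving −½ ln(0.8) = 0.111572.
1 − 2Q = 0.7, giving −¼ ln(0.7) = 0.089169.
d = 0.111572 + 0.089169 = 0.200741.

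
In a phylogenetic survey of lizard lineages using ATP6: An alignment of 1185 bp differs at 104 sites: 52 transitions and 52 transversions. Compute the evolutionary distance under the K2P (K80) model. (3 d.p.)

P = 52/1185 ≈ 0.043882 and Q = 52/1185 ≈ 0.043882.
Under the Kimura two-parameter model, d = −½ ln(1 − 2P − Q) − ¼ ln(1 − 2Q).
1 − 2P − Q = 0.868354, giving −½ ln(0.868354) = 0.070578.
1 − 2Q = 0.912236, giving −¼ ln(0.912236) = 0.022964.
d = 0.070578 + 0.022964 = 0.093542.

0.094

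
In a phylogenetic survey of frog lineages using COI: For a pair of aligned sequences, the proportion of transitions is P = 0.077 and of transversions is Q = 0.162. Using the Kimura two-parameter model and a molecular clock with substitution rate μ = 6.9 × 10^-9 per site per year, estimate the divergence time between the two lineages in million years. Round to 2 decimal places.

20.85

Under the Kimura two-parameter model, d = −½ ln(1 − 2P − Q) − ¼ ln(1 − 2Q).
1 − 2P − Q = 0.684, giving −½ ln(0.684) = 0.189899.
1 − 2Q = 0.676, giving −¼ ln(0.676) = 0.097891.
d = 0.189899 + 0.097891 = 0.287790.
Under a molecular clock d = 2μt, so t = d/(2μ) = 0.287790 / (2 × 6.9 × 10^-9) = 20.85 million years.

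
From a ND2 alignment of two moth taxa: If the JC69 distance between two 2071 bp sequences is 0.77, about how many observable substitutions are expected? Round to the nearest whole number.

Invert JC69: p = (3/4)(1 − e^(−4d/3)) = 0.75 × (1 − e^(-1.026667)) = 0.75 × (1 − 0.358199) = 0.481351.
Expected differing sites = pL ≈ 0.481351 × 2071 = 996.877921 ≈ 997.

997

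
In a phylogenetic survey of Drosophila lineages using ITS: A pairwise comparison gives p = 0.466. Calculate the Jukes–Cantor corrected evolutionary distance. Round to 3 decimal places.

0.728

d = −(3/4) ln(1 − 4p/3) = −0.75 ln(1 − 0.621333) = −0.75 ln(0.378667)
  = −0.75 × (-0.971098) = 0.728324 substitutions/site.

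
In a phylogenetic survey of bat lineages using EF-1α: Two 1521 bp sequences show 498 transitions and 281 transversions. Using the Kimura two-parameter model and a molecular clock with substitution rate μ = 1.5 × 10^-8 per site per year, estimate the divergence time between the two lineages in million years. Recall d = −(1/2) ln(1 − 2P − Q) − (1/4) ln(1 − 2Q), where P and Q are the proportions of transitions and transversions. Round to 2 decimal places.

34.34

P = 498/1521 ≈ 0.327416 and Q = 281/1521 ≈ 0.184747.
Under the Kimura two-parameter model, d = −½ ln(1 − 2P − Q) − ¼ ln(1 − 2Q).
1 − 2P − Q = 0.160421, giving −½ ln(0.160421) = 0.914977.
1 − 2Q = 0.630506, giving −¼ ln(0.630506) = 0.115308.
d = 0.914977 + 0.115308 = 1.030285.
Under a molecular clock d = 2μt, so t = d/(2μ) = 1.030285 / (2 × 1.5 × 10^-8) = 34.34 million years.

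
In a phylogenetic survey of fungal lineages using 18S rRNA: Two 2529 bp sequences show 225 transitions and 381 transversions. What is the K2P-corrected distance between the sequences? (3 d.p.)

P = 225/2529 ≈ 0.088968 and Q = 381/2529 ≈ 0.150652.
Under the Kimura two-parameter model, d = −½ ln(1 − 2P − Q) − ¼ ln(1 − 2Q).
1 − 2P − Q = 0.671412, giving −½ ln(0.671412) = 0.199186.
1 − 2Q = 0.698696, giving −¼ ln(0.698696) = 0.089635.
d = 0.199186 + 0.089635 = 0.288821.

0.289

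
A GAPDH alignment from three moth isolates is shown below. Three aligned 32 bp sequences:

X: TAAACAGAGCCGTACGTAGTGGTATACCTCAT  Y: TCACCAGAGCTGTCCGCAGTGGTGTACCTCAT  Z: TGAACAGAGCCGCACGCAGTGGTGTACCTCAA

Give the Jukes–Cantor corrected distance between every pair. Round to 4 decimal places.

X–Y: 6/32 sites differ → p = 0.1875, d = −0.75 ln(1 − 0.25) = 0.215762 ≈ 0.2158.
X–Z: 5/32 sites differ → p = 0.15625, d = −0.75 ln(1 − 0.208333) = 0.175211 ≈ 0.1752.
Y–Z: 6/32 sites differ → p = 0.1875, d = −0.75 ln(1 − 0.25) = 0.215762 ≈ 0.2158.

d(X,Y) = 0.2158, d(X,Z) = 0.1752, d(Y,Z) = 0.2158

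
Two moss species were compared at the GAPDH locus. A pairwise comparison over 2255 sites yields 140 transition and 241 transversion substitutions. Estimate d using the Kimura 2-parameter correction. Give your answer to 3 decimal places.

0.191

P = 140/2255 ≈ 0.062084 and Q = 241/2255 ≈ 0.106874.
Under the Kimura two-parameter model, d = −½ ln(1 − 2P − Q) − ¼ ln(1 − 2Q).
1 − 2P − Q = 0.768958, giving −½ ln(0.768958) = 0.131359.
1 − 2Q = 0.786252, giving −¼ ln(0.786252) = 0.060119.
d = 0.131359 + 0.060119 = 0.191478.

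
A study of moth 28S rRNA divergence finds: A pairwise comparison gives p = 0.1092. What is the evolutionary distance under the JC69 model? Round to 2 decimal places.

0.12

d = −(3/4) ln(1 − 4p/3) = −0.75 ln(1 − 0.1456) = −0.75 ln(0.8544)
  = −0.75 × (-0.157356) = 0.118017 substitutions/site.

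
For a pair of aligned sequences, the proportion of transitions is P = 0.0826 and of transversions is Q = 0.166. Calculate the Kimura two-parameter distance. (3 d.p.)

Under the Kimura two-parameter model, d = −½ ln(1 − 2P − Q) − ¼ ln(1 − 2Q).
1 − 2P − Q = 0.6688, giving −½ ln(0.6688) = 0.201135.
1 − 2Q = 0.668, giving −¼ ln(0.668) = 0.100867.
d = 0.201135 + 0.100867 = 0.302002.

0.302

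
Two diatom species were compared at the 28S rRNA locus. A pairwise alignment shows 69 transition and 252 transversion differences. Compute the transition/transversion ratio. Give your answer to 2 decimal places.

R = 69/252 = 0.273809… ≈ 0.27 (to 2 d.p.).

0.27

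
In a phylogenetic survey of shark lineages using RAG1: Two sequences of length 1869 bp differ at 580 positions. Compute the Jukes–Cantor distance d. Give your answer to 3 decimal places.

p = 580/1869 ≈ 0.310326.
d = −(3/4) ln(1 − 4p/3) = −0.75 ln(1 − 0.413768) = −0.75 ln(0.586232)
  = −0.75 × (-0.534040) = 0.400530 substitutions/site.

0.401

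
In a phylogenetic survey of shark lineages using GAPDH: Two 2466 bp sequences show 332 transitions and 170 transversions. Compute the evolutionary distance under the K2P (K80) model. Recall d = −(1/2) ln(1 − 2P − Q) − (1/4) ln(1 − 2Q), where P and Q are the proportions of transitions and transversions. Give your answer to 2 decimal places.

P = 332/2466 ≈ 0.134631 and Q = 170/2466 ≈ 0.068938.
Under the Kimura two-parameter model, d = −½ ln(1 − 2P − Q) − ¼ ln(1 − 2Q).
1 − 2P − Q = 0.6618, giving −½ ln(0.6618) = 0.206396.
1 − 2Q = 0.862124, giving −¼ ln(0.862124) = 0.037089.
d = 0.206396 + 0.037089 = 0.243485.

0.24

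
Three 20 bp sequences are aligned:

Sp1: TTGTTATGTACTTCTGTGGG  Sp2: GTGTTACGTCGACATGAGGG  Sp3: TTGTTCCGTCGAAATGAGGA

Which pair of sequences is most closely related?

Sp1–Sp2: 8/20 differ, p = 0.400, d = 0.572.
Sp1–Sp3: 9/20 differ, p = 0.450, d = 0.687.
Sp2–Sp3: 4/20 differ, p = 0.200, d = 0.233.
The smallest distance is between Sp2 and Sp3.

Sp2 and Sp3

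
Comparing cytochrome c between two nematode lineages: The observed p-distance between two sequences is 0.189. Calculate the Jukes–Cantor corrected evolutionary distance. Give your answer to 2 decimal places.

0.22

d = −(3/4) ln(1 − 4p/3) = −0.75 ln(1 − 0.252) = −0.75 ln(0.748)
  = −0.75 × (-0.290352) = 0.217764 substitutions/site.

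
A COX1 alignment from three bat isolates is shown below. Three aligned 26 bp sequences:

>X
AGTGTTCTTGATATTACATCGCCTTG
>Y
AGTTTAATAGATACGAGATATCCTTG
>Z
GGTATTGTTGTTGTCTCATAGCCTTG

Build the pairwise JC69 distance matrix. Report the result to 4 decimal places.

X–Y: 9/26 sites differ → p ≈ 0.346154, d = −0.75 ln(1 − 0.461539) = 0.464280 ≈ 0.4643.
X–Z: 8/26 sites differ → p ≈ 0.307692, d = −0.75 ln(1 − 0.410256) = 0.396050 ≈ 0.3961.
Y–Z: 12/26 sites differ → p ≈ 0.461538, d = −0.75 ln(1 − 0.615384) = 0.716632 ≈ 0.7166.

d(X,Y) = 0.4643, d(X,Z) = 0.3961, d(Y,Z) = 0.7166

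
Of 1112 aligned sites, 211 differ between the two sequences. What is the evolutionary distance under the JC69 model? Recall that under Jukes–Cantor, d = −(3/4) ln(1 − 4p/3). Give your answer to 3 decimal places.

0.219

p = 211/1112 ≈ 0.189748.
d = −(3/4) ln(1 − 4p/3) = −0.75 ln(1 − 0.252997) = −0.75 ln(0.747003)
  = −0.75 × (-0.291686) = 0.218765 substitutions/site.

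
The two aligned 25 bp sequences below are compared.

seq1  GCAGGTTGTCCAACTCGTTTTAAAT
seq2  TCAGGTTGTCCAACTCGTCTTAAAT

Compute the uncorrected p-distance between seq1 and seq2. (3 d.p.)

0.080

The sequences differ at 2 of 25 positions (sites 1, 19).
p = 2/25 = 0.080.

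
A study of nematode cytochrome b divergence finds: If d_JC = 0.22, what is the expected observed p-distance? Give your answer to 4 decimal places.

p = (3/4)(1 − e^(−4d/3)) = 0.75 × (1 − e^(-0.293333)) = 0.75 × (1 − 0.745774) = 0.190670.

0.1907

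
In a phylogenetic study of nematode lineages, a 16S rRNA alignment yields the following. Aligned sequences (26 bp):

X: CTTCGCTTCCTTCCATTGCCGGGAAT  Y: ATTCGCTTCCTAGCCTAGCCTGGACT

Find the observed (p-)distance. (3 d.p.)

0.269

The sequences differ at 7 of 26 positions (sites 1, 12, 13, 15, 17, 21, 25).
p = 7/26 = 0.269230… ≈ 0.269 (to 3 d.p.).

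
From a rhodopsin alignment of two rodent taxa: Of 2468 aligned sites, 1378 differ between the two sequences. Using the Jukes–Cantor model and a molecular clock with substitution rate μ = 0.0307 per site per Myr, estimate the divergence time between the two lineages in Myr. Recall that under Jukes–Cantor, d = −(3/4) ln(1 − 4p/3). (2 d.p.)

16.67

p = 1378/2468 ≈ 0.558347.
d = −(3/4) ln(1 − 4p/3) = −0.75 ln(1 − 0.744463) = −0.75 ln(0.255537)
  = −0.75 × (-1.364388) = 1.023291 substitutions/site.
Under a molecular clock d = 2μt, so t = d/(2μ) = 1.023291 / (2 × 0.0307) = 16.67 Myr.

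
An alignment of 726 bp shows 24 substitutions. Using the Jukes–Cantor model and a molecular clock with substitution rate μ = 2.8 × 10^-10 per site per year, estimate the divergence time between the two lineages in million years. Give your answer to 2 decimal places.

60.37

p = 24/726 ≈ 0.033058.
d = −(3/4) ln(1 − 4p/3) = −0.75 ln(1 − 0.044077) = −0.75 ln(0.955923)
  = −0.75 × (-0.045078) = 0.033809 substitutions/site.
Under a molecular clock d = 2μt, so t = d/(2μ) = 0.033809 / (2 × 2.8 × 10^-10) = 60.37 million years.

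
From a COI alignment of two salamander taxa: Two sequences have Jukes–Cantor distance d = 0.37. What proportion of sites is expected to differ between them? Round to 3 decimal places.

0.292

p = (3/4)(1 − e^(−4d/3)) = 0.75 × (1 − e^(-0.493333)) = 0.75 × (1 − 0.610588) = 0.292059.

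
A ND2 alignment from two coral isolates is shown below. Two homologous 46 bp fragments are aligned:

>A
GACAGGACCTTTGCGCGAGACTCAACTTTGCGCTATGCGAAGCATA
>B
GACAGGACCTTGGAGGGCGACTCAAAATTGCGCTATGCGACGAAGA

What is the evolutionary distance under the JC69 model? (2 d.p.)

0.23

The sequences differ at 9 of 46 sites (12, 14, 16, 18, 26, 27, 41, 43, 45), so p = 9/46 ≈ 0.195652.
d = −(3/4) ln(1 − 4p/3) = −0.75 ln(1 − 0.260869) = −0.75 ln(0.739131)
  = −0.75 × (-0.302280) = 0.226710 substitutions/site.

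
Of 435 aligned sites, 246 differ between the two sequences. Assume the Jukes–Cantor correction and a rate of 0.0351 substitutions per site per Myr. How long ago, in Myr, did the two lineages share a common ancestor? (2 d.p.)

14.98

p = 246/435 ≈ 0.565517.
d = −(3/4) ln(1 − 4p/3) = −0.75 ln(1 − 0.754023) = −0.75 ln(0.245977)
  = −0.75 × (-1.402517) = 1.051888 substitutions/site.
Under a molecular clock d = 2μt, so t = d/(2μ) = 1.051888 / (2 × 0.0351) = 14.98 Myr.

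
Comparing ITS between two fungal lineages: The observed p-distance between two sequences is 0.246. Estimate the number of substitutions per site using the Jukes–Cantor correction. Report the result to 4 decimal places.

0.2981

d = −(3/4) ln(1 − 4p/3) = −0.75 ln(1 − 0.328) = −0.75 ln(0.672)
  = −0.75 × (-0.397497) = 0.298123 substitutions/site.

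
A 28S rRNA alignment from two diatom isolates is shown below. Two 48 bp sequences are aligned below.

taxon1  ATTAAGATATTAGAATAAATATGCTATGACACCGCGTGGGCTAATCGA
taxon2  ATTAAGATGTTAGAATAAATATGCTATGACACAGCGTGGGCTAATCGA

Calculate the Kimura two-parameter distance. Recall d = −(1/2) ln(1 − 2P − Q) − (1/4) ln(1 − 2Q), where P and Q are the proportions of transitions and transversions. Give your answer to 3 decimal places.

0.043

Of 48 sites, 1 differences are transitions and 1 are transversions, so P = 1/48 ≈ 0.020833 and Q = 1/48 ≈ 0.020833.
Under the Kimura two-parameter model, d = −½ ln(1 − 2P − Q) − ¼ ln(1 − 2Q).
1 − 2P − Q = 0.937501, giving −½ ln(0.937501) = 0.032269.
1 − 2Q = 0.958334, giving −¼ ln(0.958334) = 0.010640.
d = 0.032269 + 0.010640 = 0.042909.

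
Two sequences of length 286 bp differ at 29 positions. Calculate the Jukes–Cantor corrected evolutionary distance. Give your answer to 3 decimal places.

0.109

p = 29/286 ≈ 0.101399.
d = −(3/4) ln(1 − 4p/3) = −0.75 ln(1 − 0.135199) = −0.75 ln(0.864801)
  = −0.75 × (-0.145256) = 0.108942 substitutions/site.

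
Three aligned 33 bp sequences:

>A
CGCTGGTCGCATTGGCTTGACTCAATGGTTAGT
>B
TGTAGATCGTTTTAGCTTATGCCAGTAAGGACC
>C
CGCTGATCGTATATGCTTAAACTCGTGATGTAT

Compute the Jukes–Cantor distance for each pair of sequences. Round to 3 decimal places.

A–B: 18/33 sites differ → p ≈ 0.545455, d = −0.75 ln(1 − 0.727273) = 0.974463 ≈ 0.974.
A–C: 14/33 sites differ → p ≈ 0.424242, d = −0.75 ln(1 − 0.565656) = 0.625439 ≈ 0.625.
B–C: 15/33 sites differ → p ≈ 0.454545, d = −0.75 ln(1 − 0.60606) = 0.698667 ≈ 0.699.

d(A,B) = 0.974, d(A,C) = 0.625, d(B,C) = 0.699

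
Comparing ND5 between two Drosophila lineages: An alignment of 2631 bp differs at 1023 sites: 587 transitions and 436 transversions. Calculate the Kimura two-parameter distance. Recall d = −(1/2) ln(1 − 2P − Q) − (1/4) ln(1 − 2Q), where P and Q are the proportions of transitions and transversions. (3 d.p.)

P = 587/2631 ≈ 0.223109 and Q = 436/2631 ≈ 0.165716.
Under the Kimura two-parameter model, d = −½ ln(1 − 2P − Q) − ¼ ln(1 − 2Q).
1 − 2P − Q = 0.388066, giving −½ ln(0.388066) = 0.473290.
1 − 2Q = 0.668568, giving −¼ ln(0.668568) = 0.100654.
d = 0.473290 + 0.100654 = 0.573944.

0.574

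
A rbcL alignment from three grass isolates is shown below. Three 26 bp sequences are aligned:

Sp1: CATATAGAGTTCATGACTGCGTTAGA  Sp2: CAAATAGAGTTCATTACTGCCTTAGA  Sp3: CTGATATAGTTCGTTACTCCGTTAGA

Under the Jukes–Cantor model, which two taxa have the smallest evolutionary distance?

Sp1–Sp2: 3/26 differ, p = 0.115, d = 0.125.
Sp1–Sp3: 6/26 differ, p = 0.231, d = 0.276.
Sp2–Sp3: 6/26 differ, p = 0.231, d = 0.276.
The smallest distance is between Sp1 and Sp2.

Sp1 and Sp2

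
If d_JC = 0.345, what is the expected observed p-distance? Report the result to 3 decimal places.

0.277

p = (3/4)(1 − e^(−4d/3)) = 0.75 × (1 − e^(-0.46)) = 0.75 × (1 − 0.631284) = 0.276537.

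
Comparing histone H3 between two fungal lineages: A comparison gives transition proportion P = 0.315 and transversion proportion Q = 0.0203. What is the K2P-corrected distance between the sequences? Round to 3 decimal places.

Under the Kimura two-parameter model, d = −½ ln(1 − 2P − Q) − ¼ ln(1 − 2Q).
1 − 2P − Q = 0.3497, giving −½ ln(0.3497) = 0.525340.
1 − 2Q = 0.9594, giving −¼ ln(0.9594) = 0.010362.
d = 0.525340 + 0.010362 = 0.535702.

0.536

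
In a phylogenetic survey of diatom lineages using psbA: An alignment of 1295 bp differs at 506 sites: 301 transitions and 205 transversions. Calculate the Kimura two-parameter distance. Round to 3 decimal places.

0.583

P = 301/1295 ≈ 0.232432 and Q = 205/1295 ≈ 0.158301.
Under the Kimura two-parameter model, d = −½ ln(1 − 2P − Q) − ¼ ln(1 − 2Q).
1 − 2P − Q = 0.376835, giving −½ ln(0.376835) = 0.487974.
1 − 2Q = 0.683398, giving −¼ ln(0.683398) = 0.095169.
d = 0.487974 + 0.095169 = 0.583143.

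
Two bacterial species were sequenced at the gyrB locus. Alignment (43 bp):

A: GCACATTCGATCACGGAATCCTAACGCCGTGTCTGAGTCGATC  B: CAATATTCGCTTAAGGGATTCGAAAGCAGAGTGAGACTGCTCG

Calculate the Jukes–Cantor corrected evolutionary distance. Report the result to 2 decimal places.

0.73

The sequences differ at 20 of 43 sites, so p = 20/43 ≈ 0.465116.
d = −(3/4) ln(1 − 4p/3) = −0.75 ln(1 − 0.620155) = −0.75 ln(0.379845)
  = −0.75 × (-0.967992) = 0.725994 substitutions/site.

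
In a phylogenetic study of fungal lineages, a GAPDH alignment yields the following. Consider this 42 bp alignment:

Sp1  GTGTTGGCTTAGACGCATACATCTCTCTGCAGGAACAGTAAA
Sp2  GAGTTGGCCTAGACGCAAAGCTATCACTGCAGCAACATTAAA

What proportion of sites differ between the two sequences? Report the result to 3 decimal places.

0.214

The sequences differ at 9 of 42 positions (sites 2, 9, 18, 20, 21, 23, 26, 33, 38).
p = 9/42 = 0.214285… ≈ 0.214 (to 3 d.p.).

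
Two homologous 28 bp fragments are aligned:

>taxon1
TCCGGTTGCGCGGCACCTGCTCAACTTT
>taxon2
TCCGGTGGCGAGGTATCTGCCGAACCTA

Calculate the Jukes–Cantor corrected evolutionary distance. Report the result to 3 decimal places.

0.360

The sequences differ at 8 of 28 sites (7, 11, 14, 16, 21, 22, 26, 28), so p = 8/28 ≈ 0.285714.
d = −(3/4) ln(1 − 4p/3) = −0.75 ln(1 − 0.380952) = −0.75 ln(0.619048)
  = −0.75 × (-0.479572) = 0.359679 substitutions/site.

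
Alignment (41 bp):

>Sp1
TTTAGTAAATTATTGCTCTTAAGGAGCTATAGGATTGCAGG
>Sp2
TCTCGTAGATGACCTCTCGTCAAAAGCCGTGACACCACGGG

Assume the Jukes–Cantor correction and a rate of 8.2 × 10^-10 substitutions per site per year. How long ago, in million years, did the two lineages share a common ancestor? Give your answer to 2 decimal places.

480.63

The sequences differ at 20 of 41 sites, so p = 20/41 ≈ 0.487805.
d = −(3/4) ln(1 − 4p/3) = −0.75 ln(1 − 0.650407) = −0.75 ln(0.349593)
  = −0.75 × (-1.050986) = 0.788240 substitutions/site.
Under a molecular clock d = 2μt, so t = d/(2μ) = 0.788240 / (2 × 8.2 × 10^-10) = 480.63 million years.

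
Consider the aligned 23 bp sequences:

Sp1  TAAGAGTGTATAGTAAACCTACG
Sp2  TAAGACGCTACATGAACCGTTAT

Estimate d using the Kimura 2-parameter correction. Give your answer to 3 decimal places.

Of 23 sites, 1 differences are transitions and 10 are transversions, so P = 1/23 ≈ 0.043478 and Q = 10/23 ≈ 0.434783.
Under the Kimura two-parameter model, d = −½ ln(1 − 2P − Q) − ¼ ln(1 − 2Q).
1 − 2P − Q = 0.478261, giving −½ ln(0.478261) = 0.368799.
1 − 2Q = 0.130434, giving −¼ ln(0.130434) = 0.509222.
d = 0.368799 + 0.509222 = 0.878021.

0.878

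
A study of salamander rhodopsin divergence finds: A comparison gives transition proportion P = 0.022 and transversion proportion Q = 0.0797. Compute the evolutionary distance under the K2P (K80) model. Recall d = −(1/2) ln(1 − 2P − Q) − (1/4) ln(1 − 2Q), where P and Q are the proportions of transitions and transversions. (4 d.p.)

0.1094

Under the Kimura two-parameter model, d = −½ ln(1 − 2P − Q) − ¼ ln(1 − 2Q).
1 − 2P − Q = 0.8763, giving −½ ln(0.8763) = 0.066023.
1 − 2Q = 0.8406, giving −¼ ln(0.8406) = 0.043410.
d = 0.066023 + 0.043410 = 0.109433.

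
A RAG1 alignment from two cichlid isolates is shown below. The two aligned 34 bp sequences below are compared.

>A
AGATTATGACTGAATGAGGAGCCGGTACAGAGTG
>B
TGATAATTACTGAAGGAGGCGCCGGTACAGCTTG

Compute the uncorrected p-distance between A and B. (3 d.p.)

0.206

The sequences differ at 7 of 34 positions (sites 1, 5, 8, 15, 20, 31, 32).
p = 7/34 = 0.205882… ≈ 0.206 (to 3 d.p.).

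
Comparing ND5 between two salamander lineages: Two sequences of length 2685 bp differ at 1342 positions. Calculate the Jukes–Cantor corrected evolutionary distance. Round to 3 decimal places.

p = 1342/2685 ≈ 0.499814.
d = −(3/4) ln(1 − 4p/3) = −0.75 ln(1 − 0.666419) = −0.75 ln(0.333581)
  = −0.75 × (-1.097870) = 0.823403 substitutions/site.

0.823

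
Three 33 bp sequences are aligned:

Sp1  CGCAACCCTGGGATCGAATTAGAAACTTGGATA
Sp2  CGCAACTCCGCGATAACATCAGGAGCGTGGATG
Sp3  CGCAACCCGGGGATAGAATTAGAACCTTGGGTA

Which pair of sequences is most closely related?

Sp1–Sp2: 11/33 differ, p = 0.333, d = 0.441.
Sp1–Sp3: 4/33 differ, p = 0.121, d = 0.132.
Sp2–Sp3: 11/33 differ, p = 0.333, d = 0.441.
The smallest distance is between Sp1 and Sp3.

Sp1 and Sp3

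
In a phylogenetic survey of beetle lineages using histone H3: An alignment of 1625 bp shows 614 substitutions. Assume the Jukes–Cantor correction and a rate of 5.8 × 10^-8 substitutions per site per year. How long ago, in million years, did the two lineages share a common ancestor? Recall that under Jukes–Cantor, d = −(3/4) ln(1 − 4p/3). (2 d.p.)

4.53

p = 614/1625 ≈ 0.377846.
d = −(3/4) ln(1 − 4p/3) = −0.75 ln(1 − 0.503795) = −0.75 ln(0.496205)
  = −0.75 × (-0.700766) = 0.525575 substitutions/site.
Under a molecular clock d = 2μt, so t = d/(2μ) = 0.525575 / (2 × 5.8 × 10^-8) = 4.53 million years.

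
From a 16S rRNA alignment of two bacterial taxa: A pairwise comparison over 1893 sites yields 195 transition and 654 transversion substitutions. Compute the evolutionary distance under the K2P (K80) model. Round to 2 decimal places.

P = 195/1893 ≈ 0.103011 and Q = 654/1893 ≈ 0.345483.
Under the Kimura two-parameter model, d = −½ ln(1 − 2P − Q) − ¼ ln(1 − 2Q).
1 − 2P − Q = 0.448495, giving −½ ln(0.448495) = 0.400929.
1 − 2Q = 0.309034, giving −¼ ln(0.309034) = 0.293576.
d = 0.400929 + 0.293576 = 0.694505.

0.69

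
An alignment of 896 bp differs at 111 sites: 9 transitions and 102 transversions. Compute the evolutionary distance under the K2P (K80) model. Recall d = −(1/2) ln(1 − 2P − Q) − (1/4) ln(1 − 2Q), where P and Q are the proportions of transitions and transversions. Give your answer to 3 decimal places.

P = 9/896 ≈ 0.010045 and Q = 102/896 ≈ 0.113839.
Under the Kimura two-parameter model, d = −½ ln(1 − 2P − Q) − ¼ ln(1 − 2Q).
1 − 2P − Q = 0.866071, giving −½ ln(0.866071) = 0.071894.
1 − 2Q = 0.772322, giving −¼ ln(0.772322) = 0.064588.
d = 0.071894 + 0.064588 = 0.136482.

0.136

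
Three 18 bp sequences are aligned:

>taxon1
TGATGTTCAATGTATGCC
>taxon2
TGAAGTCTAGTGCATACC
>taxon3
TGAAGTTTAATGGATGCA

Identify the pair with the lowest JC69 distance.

taxon1–taxon2: 6/18 differ, p = 0.333, d = 0.441.
taxon1–taxon3: 4/18 differ, p = 0.222, d = 0.264.
taxon2–taxon3: 5/18 differ, p = 0.278, d = 0.347.
The smallest distance is between taxon1 and taxon3.

taxon1 and taxon3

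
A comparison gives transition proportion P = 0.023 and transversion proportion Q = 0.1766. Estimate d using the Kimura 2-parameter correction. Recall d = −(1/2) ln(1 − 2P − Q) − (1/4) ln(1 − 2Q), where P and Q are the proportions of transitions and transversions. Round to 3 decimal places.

0.235

Under the Kimura two-parameter model, d = −½ ln(1 − 2P − Q) − ¼ ln(1 − 2Q).
1 − 2P − Q = 0.7774, giving −½ ln(0.7774) = 0.125900.
1 − 2Q = 0.6468, giving −¼ ln(0.6468) = 0.108930.
d = 0.125900 + 0.108930 = 0.234830.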